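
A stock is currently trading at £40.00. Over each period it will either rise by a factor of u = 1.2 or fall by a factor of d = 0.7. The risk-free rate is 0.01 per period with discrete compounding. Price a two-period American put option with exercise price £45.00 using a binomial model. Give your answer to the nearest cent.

Risk-neutral probability p = (1 + 0.01 − 0.7)/(1.2 − 0.7) = 0.3100/0.5000 = 0.6200
Terminal stock prices: S_uu = 57.6, S_ud = 33.6, S_dd = 19.6
Terminal payoffs (K − S): max(-12.6, 0) = 0, max(11.4, 0) = 11.4, max(25.4, 0) = 25.4
Node u (S = 48): continuation = 1/1.01·[0.6200·0.0000 + 0.3800·11.4000] = 4.2891; exercise value = 0.0000 ≤ continuation, so V_u = 4.2891
Node d (S = 28): continuation = 1/1.01·[0.6200·11.4000 + 0.3800·25.4000] = 16.5545; exercise value = 17.0000 > continuation, so V_d = 17.0000 (exercise)
Node 0 (S = 40): continuation = 1/1.01·[0.6200·4.2891 + 0.3800·17.0000] = 9.0290; exercise value = 5.0000 ≤ continuation, so V_0 = 9.0290

£9.03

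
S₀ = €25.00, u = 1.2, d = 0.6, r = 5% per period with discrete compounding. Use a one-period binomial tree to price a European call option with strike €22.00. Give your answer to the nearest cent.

Risk-neutral probability p = (1 + 0.05 − 0.6)/(1.2 − 0.6) = 0.4500/0.6000 = 0.7500
Terminal stock prices: S_u = 30, S_d = 15
Terminal payoffs (S − K): max(8, 0) = 8, max(-7, 0) = 0
Node 0 (S = 25): V_0 = 1/1.05·[0.7500·8.0000 + 0.2500·0.0000] = 5.7143

€5.71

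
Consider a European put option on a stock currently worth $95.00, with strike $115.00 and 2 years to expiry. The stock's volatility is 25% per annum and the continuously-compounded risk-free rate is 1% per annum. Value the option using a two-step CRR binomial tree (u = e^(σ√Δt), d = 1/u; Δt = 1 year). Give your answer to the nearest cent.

CRR parameters: u = e^(σ√Δt) = e^(0.25·√1) = 1.2840, d = 1/u = 0.7788
Per-period rate: rΔt = 0.01·1 = 0.01, so R = e^0.01 = 1.0101
Risk-neutral probability p = (e^0.01 − 0.7788)/(1.2840 − 0.7788) = 0.2312/0.5052 = 0.4577
Terminal stock prices: S_uu = 156.6, S_ud = 95, S_dd = 57.62
Terminal payoffs (K − S): max(-41.63, 0) = 0, max(20, 0) = 20, max(57.38, 0) = 57.38
Node u (S = 122): V_u = e^(−0.01)·[0.4577·0.0000 + 0.5423·20.0000] = 10.7378
Node d (S = 73.99): V_d = e^(−0.01)·[0.4577·20.0000 + 0.5423·57.3796] = 39.8697
Node 0 (S = 95): V_0 = e^(−0.01)·[0.4577·10.7378 + 0.5423·39.8697] = 26.2715

$26.27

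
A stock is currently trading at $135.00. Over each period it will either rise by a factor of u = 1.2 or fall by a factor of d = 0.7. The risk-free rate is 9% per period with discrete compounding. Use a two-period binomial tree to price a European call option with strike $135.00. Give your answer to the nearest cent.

Risk-neutral probability p = (1 + 0.09 − 0.7)/(1.2 − 0.7) = 0.3900/0.5000 = 0.7800
Terminal stock prices: S_uu = 194.4, S_ud = 113.4, S_dd = 66.15
Terminal payoffs (S − K): max(59.4, 0) = 59.4, max(-21.6, 0) = 0, max(-68.85, 0) = 0
Node u (S = 162): V_u = 1/1.09·[0.7800·59.4000 + 0.2200·0.0000] = 42.5064
Node d (S = 94.5): V_d = 1/1.09·[0.7800·0.0000 + 0.2200·0.0000] = 0.0000
Node 0 (S = 135): V_0 = 1/1.09·[0.7800·42.5064 + 0.2200·0.0000] = 30.4174

$30.42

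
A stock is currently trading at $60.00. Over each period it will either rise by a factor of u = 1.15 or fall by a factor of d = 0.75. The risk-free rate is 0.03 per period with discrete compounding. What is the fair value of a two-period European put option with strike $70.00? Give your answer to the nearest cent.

Risk-neutral probability p = (1 + 0.03 − 0.75)/(1.15 − 0.75) = 0.2800/0.4000 = 0.7000
Terminal stock prices: S_uu = 79.35, S_ud = 51.75, S_dd = 33.75
Terminal payoffs (K − S): max(-9.35, 0) = 0, max(18.25, 0) = 18.25, max(36.25, 0) = 36.25
Node u (S = 69): V_u = 1/1.03·[0.7000·0.0000 + 0.3000·18.2500] = 5.3155
Node d (S = 45): V_d = 1/1.03·[0.7000·18.2500 + 0.3000·36.2500] = 22.9612
Node 0 (S = 60): V_0 = 1/1.03·[0.7000·5.3155 + 0.3000·22.9612] = 10.3002

$10.30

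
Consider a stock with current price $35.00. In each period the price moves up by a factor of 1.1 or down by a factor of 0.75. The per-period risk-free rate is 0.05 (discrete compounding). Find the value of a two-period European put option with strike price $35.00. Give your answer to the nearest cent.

$1.64

Risk-neutral probability p = (1 + 0.05 − 0.75)/(1.1 − 0.75) = 0.3000/0.3500 = 0.8571
Terminal stock prices: S_uu = 42.35, S_ud = 28.88, S_dd = 19.69
Terminal payoffs (K − S): max(-7.35, 0) = 0, max(6.125, 0) = 6.125, max(15.31, 0) = 15.31
Node u (S = 38.5): V_u = 1/1.05·[0.8571·0.0000 + 0.1429·6.1250] = 0.8333
Node d (S = 26.25): V_d = 1/1.05·[0.8571·6.1250 + 0.1429·15.3125] = 7.0833
Node 0 (S = 35): V_0 = 1/1.05·[0.8571·0.8333 + 0.1429·7.0833] = 1.6440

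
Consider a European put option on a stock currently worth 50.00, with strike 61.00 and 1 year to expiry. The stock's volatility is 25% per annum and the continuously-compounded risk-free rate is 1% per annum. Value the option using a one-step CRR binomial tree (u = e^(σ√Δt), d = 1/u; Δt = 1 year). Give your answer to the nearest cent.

11.84

CRR parameters: u = e^(σ√Δt) = e^(0.25·√1) = 1.2840, d = 1/u = 0.7788
Per-period rate: rΔt = 0.01·1 = 0.01, so R = e^0.01 = 1.0101
Risk-neutral probability p = (e^0.01 − 0.7788)/(1.2840 − 0.7788) = 0.2312/0.5052 = 0.4577
Terminal stock prices: S_u = 64.2, S_d = 38.94
Terminal payoffs (K − S): max(-3.201, 0) = 0, max(22.06, 0) = 22.06
Node 0 (S = 50): V_0 = e^(−0.01)·[0.4577·0.0000 + 0.5423·22.0600] = 11.8437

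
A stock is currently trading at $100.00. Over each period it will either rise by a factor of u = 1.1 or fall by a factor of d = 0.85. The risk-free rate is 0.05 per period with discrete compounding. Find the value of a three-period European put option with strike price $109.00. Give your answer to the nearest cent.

$4.82

Risk-neutral probability p = (1 + 0.05 − 0.85)/(1.1 − 0.85) = 0.2000/0.2500 = 0.8000
Terminal stock prices: S_uuu = 133.1, S_uud = 102.9, S_udd = 79.48, S_ddd = 61.41
Terminal payoffs (K − S): max(-24.1, 0) = 0, max(6.15, 0) = 6.15, max(29.52, 0) = 29.52, max(47.59, 0) = 47.59
Node uu (S = 121): V_uu = 1/1.05·[0.8000·0.0000 + 0.2000·6.1500] = 1.1714
Node ud (S = 93.5): V_ud = 1/1.05·[0.8000·6.1500 + 0.2000·29.5250] = 10.3095
Node dd (S = 72.25): V_dd = 1/1.05·[0.8000·29.5250 + 0.2000·47.5875] = 31.5595
Node u (S = 110): V_u = 1/1.05·[0.8000·1.1714 + 0.2000·10.3095] = 2.8562
Node d (S = 85): V_d = 1/1.05·[0.8000·10.3095 + 0.2000·31.5595] = 13.8662
Node 0 (S = 100): V_0 = 1/1.05·[0.8000·2.8562 + 0.2000·13.8662] = 4.8174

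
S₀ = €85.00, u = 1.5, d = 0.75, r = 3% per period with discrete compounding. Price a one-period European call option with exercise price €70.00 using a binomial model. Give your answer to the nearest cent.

€20.84

Risk-neutral probability p = (1 + 0.03 − 0.75)/(1.5 − 0.75) = 0.2800/0.7500 = 0.3733
Terminal stock prices: S_u = 127.5, S_d = 63.75
Terminal payoffs (S − K): max(57.5, 0) = 57.5, max(-6.25, 0) = 0
Node 0 (S = 85): V_0 = 1/1.03·[0.3733·57.5000 + 0.6267·0.0000] = 20.8414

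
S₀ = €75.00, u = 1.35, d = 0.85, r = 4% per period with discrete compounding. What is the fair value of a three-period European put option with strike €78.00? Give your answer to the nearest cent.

Risk-neutral probability p = (1 + 0.04 − 0.85)/(1.35 − 0.85) = 0.1900/0.5000 = 0.3800
Terminal stock prices: S_uuu = 184.5, S_uud = 116.2, S_udd = 73.15, S_ddd = 46.06
Terminal payoffs (K − S): max(-106.5, 0) = 0, max(-38.18, 0) = 0, max(4.847, 0) = 4.847, max(31.94, 0) = 31.94
Node uu (S = 136.7): V_uu = 1/1.04·[0.3800·0.0000 + 0.6200·0.0000] = 0.0000
Node ud (S = 86.06): V_ud = 1/1.04·[0.3800·0.0000 + 0.6200·4.8469] = 2.8895
Node dd (S = 54.19): V_dd = 1/1.04·[0.3800·4.8469 + 0.6200·31.9406] = 20.8125
Node u (S = 101.2): V_u = 1/1.04·[0.3800·0.0000 + 0.6200·2.8895] = 1.7226
Node d (S = 63.75): V_d = 1/1.04·[0.3800·2.8895 + 0.6200·20.8125] = 13.4632
Node 0 (S = 75): V_0 = 1/1.04·[0.3800·1.7226 + 0.6200·13.4632] = 8.6556

€8.66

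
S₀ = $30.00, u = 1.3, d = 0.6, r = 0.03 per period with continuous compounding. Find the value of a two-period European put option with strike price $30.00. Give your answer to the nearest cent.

Risk-neutral probability p = (e^0.03 − 0.6)/(1.3 − 0.6) = 0.4305/0.7000 = 0.6149
Terminal stock prices: S_uu = 50.7, S_ud = 23.4, S_dd = 10.8
Terminal payoffs (K − S): max(-20.7, 0) = 0, max(6.6, 0) = 6.6, max(19.2, 0) = 19.2
Node u (S = 39): V_u = e^(−0.03)·[0.6149·0.0000 + 0.3851·6.6000] = 2.4663
Node d (S = 18): V_d = e^(−0.03)·[0.6149·6.6000 + 0.3851·19.2000] = 11.1134
Node 0 (S = 30): V_0 = e^(−0.03)·[0.6149·2.4663 + 0.3851·11.1134] = 5.6247

$5.62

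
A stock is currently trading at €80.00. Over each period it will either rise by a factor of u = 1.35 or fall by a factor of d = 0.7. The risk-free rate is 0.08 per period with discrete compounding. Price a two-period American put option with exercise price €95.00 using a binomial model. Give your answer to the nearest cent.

€19.04

Risk-neutral probability p = (1 + 0.08 − 0.7)/(1.35 − 0.7) = 0.3800/0.6500 = 0.5846
Terminal stock prices: S_uu = 145.8, S_ud = 75.6, S_dd = 39.2
Terminal payoffs (K − S): max(-50.8, 0) = 0, max(19.4, 0) = 19.4, max(55.8, 0) = 55.8
Node u (S = 108): continuation = 1/1.08·[0.5846·0.0000 + 0.4154·19.4000] = 7.4615; exercise value = 0.0000 ≤ continuation, so V_u = 7.4615
Node d (S = 56): continuation = 1/1.08·[0.5846·19.4000 + 0.4154·55.8000] = 31.9630; exercise value = 39.0000 > continuation, so V_d = 39.0000 (exercise)
Node 0 (S = 80): continuation = 1/1.08·[0.5846·7.4615 + 0.4154·39.0000] = 19.0390; exercise value = 15.0000 ≤ continuation, so V_0 = 19.0390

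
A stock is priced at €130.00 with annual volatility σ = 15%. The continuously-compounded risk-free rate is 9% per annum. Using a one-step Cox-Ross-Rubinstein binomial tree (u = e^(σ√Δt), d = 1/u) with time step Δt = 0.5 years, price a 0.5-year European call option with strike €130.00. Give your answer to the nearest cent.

€9.60

CRR parameters: u = e^(σ√Δt) = e^(0.15·√0.5) = 1.1119, d = 1/u = 0.8994
Per-period rate: rΔt = 0.09·0.5 = 0.045, so R = e^0.045 = 1.0460
Risk-neutral probability p = (e^0.045 − 0.8994)/(1.1119 − 0.8994) = 0.1467/0.2125 = 0.6901
Terminal stock prices: S_u = 144.5, S_d = 116.9
Terminal payoffs (S − K): max(14.55, 0) = 14.55, max(-13.08, 0) = 0
Node 0 (S = 130): V_0 = e^(−0.045)·[0.6901·14.5464 + 0.3099·0.0000] = 9.5965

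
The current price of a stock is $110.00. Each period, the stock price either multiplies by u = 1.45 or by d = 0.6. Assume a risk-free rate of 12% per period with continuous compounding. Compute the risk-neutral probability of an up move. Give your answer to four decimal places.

Risk-neutral probability p = (e^0.12 − 0.6)/(1.45 − 0.6) = 0.5275/0.8500 = 0.6206

p = 0.6206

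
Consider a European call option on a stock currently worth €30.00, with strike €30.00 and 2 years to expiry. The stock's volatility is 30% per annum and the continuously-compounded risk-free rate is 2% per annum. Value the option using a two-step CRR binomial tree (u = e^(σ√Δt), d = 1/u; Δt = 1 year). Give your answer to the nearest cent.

€4.99

CRR parameters: u = e^(σ√Δt) = e^(0.3·√1) = 1.3499, d = 1/u = 0.7408
Per-period rate: rΔt = 0.02·1 = 0.02, so R = e^0.02 = 1.0202
Risk-neutral probability p = (e^0.02 − 0.7408)/(1.3499 − 0.7408) = 0.2794/0.6090 = 0.4587
Terminal stock prices: S_uu = 54.66, S_ud = 30, S_dd = 16.46
Terminal payoffs (S − K): max(24.66, 0) = 24.66, max(0, 0) = 0, max(-13.54, 0) = 0
Node u (S = 40.5): V_u = e^(−0.02)·[0.4587·24.6636 + 0.5413·0.0000] = 11.0898
Node d (S = 22.22): V_d = e^(−0.02)·[0.4587·0.0000 + 0.5413·0.0000] = 0.0000
Node 0 (S = 30): V_0 = e^(−0.02)·[0.4587·11.0898 + 0.5413·0.0000] = 4.9865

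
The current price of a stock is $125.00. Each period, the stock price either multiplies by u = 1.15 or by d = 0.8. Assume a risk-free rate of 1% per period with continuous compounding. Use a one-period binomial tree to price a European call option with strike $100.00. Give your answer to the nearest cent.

$26.00

Risk-neutral probability p = (e^0.01 − 0.8)/(1.15 − 0.8) = 0.2101/0.3500 = 0.6001
Terminal stock prices: S_u = 143.8, S_d = 100
Terminal payoffs (S − K): max(43.75, 0) = 43.75, max(0, 0) = 0
Node 0 (S = 125): V_0 = e^(−0.01)·[0.6001·43.7500 + 0.3999·0.0000] = 25.9950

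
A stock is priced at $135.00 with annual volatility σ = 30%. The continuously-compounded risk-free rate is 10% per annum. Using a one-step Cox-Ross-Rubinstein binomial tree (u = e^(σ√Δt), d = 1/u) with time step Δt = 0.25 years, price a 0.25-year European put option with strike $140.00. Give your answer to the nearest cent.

$10.53

CRR parameters: u = e^(σ√Δt) = e^(0.3·√0.25) = 1.1618, d = 1/u = 0.8607
Per-period rate: rΔt = 0.1·0.25 = 0.025, so R = e^0.025 = 1.0253
Risk-neutral probability p = (e^0.025 − 0.8607)/(1.1618 − 0.8607) = 0.1646/0.3011 = 0.5466
Terminal stock prices: S_u = 156.8, S_d = 116.2
Terminal payoffs (K − S): max(-16.85, 0) = 0, max(23.8, 0) = 23.8
Node 0 (S = 135): V_0 = e^(−0.025)·[0.5466·0.0000 + 0.4534·23.8044] = 10.5256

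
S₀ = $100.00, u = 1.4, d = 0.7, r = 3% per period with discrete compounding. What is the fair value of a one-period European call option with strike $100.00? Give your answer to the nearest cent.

Risk-neutral probability p = (1 + 0.03 − 0.7)/(1.4 − 0.7) = 0.3300/0.7000 = 0.4714
Terminal stock prices: S_u = 140, S_d = 70
Terminal payoffs (S − K): max(40, 0) = 40, max(-30, 0) = 0
Node 0 (S = 100): V_0 = 1/1.03·[0.4714·40.0000 + 0.5286·0.0000] = 18.3079

$18.31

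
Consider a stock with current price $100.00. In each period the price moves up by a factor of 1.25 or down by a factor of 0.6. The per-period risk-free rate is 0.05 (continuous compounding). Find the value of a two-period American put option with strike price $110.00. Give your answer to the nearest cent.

$21.26

Risk-neutral probability p = (e^0.05 − 0.6)/(1.25 − 0.6) = 0.4513/0.6500 = 0.6943
Terminal stock prices: S_uu = 156.2, S_ud = 75, S_dd = 36
Terminal payoffs (K − S): max(-46.25, 0) = 0, max(35, 0) = 35, max(74, 0) = 74
Node u (S = 125): continuation = e^(−0.05)·[0.6943·0.0000 + 0.3057·35.0000] = 10.1789; exercise value = 0.0000 ≤ continuation, so V_u = 10.1789
Node d (S = 60): continuation = e^(−0.05)·[0.6943·35.0000 + 0.3057·74.0000] = 44.6352; exercise value = 50.0000 > continuation, so V_d = 50.0000 (exercise)
Node 0 (S = 100): continuation = e^(−0.05)·[0.6943·10.1789 + 0.3057·50.0000] = 21.2635; exercise value = 10.0000 ≤ continuation, so V_0 = 21.2635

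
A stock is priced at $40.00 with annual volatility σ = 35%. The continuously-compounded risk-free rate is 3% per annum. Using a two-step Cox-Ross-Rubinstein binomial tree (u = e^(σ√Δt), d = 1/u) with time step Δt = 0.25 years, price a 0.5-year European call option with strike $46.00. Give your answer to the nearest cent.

$2.42

CRR parameters: u = e^(σ√Δt) = e^(0.35·√0.25) = 1.1912, d = 1/u = 0.8395
Per-period rate: rΔt = 0.03·0.25 = 0.0075, so R = e^0.0075 = 1.0075
Risk-neutral probability p = (e^0.0075 − 0.8395)/(1.1912 − 0.8395) = 0.1681/0.3518 = 0.4778
Terminal stock prices: S_uu = 56.76, S_ud = 40, S_dd = 28.19
Terminal payoffs (S − K): max(10.76, 0) = 10.76, max(-6, 0) = 0, max(-17.81, 0) = 0
Node u (S = 47.65): V_u = e^(−0.0075)·[0.4778·10.7627 + 0.5222·0.0000] = 5.1036
Node d (S = 33.58): V_d = e^(−0.0075)·[0.4778·0.0000 + 0.5222·0.0000] = 0.0000
Node 0 (S = 40): V_0 = e^(−0.0075)·[0.4778·5.1036 + 0.5222·0.0000] = 2.4201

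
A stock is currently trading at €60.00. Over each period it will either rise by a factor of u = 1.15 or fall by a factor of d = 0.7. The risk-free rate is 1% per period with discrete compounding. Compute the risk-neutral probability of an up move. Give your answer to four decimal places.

Risk-neutral probability p = (1 + 0.01 − 0.7)/(1.15 − 0.7) = 0.3100/0.4500 = 0.6889

p = 0.6889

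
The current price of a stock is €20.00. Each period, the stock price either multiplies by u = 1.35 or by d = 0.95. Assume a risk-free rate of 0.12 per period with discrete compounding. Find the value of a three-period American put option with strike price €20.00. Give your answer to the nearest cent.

€0.51

Risk-neutral probability p = (1 + 0.12 − 0.95)/(1.35 − 0.95) = 0.1700/0.4000 = 0.4250
Terminal stock prices: S_uuu = 49.21, S_uud = 34.63, S_udd = 24.37, S_ddd = 17.15
Terminal payoffs (K − S): max(-29.21, 0) = 0, max(-14.63, 0) = 0, max(-4.367, 0) = 0, max(2.853, 0) = 2.853
Node uu (S = 36.45): continuation = 1/1.12·[0.4250·0.0000 + 0.5750·0.0000] = 0.0000; exercise value = 0.0000 ≤ continuation, so V_uu = 0.0000
Node ud (S = 25.65): continuation = 1/1.12·[0.4250·0.0000 + 0.5750·0.0000] = 0.0000; exercise value = 0.0000 ≤ continuation, so V_ud = 0.0000
Node dd (S = 18.05): continuation = 1/1.12·[0.4250·0.0000 + 0.5750·2.8525] = 1.4645; exercise value = 1.9500 > continuation, so V_dd = 1.9500 (exercise)
Node u (S = 27): continuation = 1/1.12·[0.4250·0.0000 + 0.5750·0.0000] = 0.0000; exercise value = 0.0000 ≤ continuation, so V_u = 0.0000
Node d (S = 19): continuation = 1/1.12·[0.4250·0.0000 + 0.5750·1.9500] = 1.0011; exercise value = 1.0000 ≤ continuation, so V_d = 1.0011
Node 0 (S = 20): continuation = 1/1.12·[0.4250·0.0000 + 0.5750·1.0011] = 0.5140; exercise value = 0.0000 ≤ continuation, so V_0 = 0.5140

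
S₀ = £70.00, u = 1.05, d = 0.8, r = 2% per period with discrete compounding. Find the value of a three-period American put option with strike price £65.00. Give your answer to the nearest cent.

£1.97

Risk-neutral probability p = (1 + 0.02 − 0.8)/(1.05 − 0.8) = 0.2200/0.2500 = 0.8800
Terminal stock prices: S_uuu = 81.03, S_uud = 61.74, S_udd = 47.04, S_ddd = 35.84
Terminal payoffs (K − S): max(-16.03, 0) = 0, max(3.26, 0) = 3.26, max(17.96, 0) = 17.96, max(29.16, 0) = 29.16
Node uu (S = 77.17): continuation = 1/1.02·[0.8800·0.0000 + 0.1200·3.2600] = 0.3835; exercise value = 0.0000 ≤ continuation, so V_uu = 0.3835
Node ud (S = 58.8): continuation = 1/1.02·[0.8800·3.2600 + 0.1200·17.9600] = 4.9255; exercise value = 6.2000 > continuation, so V_ud = 6.2000 (exercise)
Node dd (S = 44.8): continuation = 1/1.02·[0.8800·17.9600 + 0.1200·29.1600] = 18.9255; exercise value = 20.2000 > continuation, so V_dd = 20.2000 (exercise)
Node u (S = 73.5): continuation = 1/1.02·[0.8800·0.3835 + 0.1200·6.2000] = 1.0603; exercise value = 0.0000 ≤ continuation, so V_u = 1.0603
Node d (S = 56): continuation = 1/1.02·[0.8800·6.2000 + 0.1200·20.2000] = 7.7255; exercise value = 9.0000 > continuation, so V_d = 9.0000 (exercise)
Node 0 (S = 70): continuation = 1/1.02·[0.8800·1.0603 + 0.1200·9.0000] = 1.9736; exercise value = 0.0000 ≤ continuation, so V_0 = 1.9736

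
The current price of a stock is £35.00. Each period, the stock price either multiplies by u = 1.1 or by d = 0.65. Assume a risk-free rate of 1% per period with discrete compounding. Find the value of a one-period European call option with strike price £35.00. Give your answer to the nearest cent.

£2.77

Risk-neutral probability p = (1 + 0.01 − 0.65)/(1.1 − 0.65) = 0.3600/0.4500 = 0.8000
Terminal stock prices: S_u = 38.5, S_d = 22.75
Terminal payoffs (S − K): max(3.5, 0) = 3.5, max(-12.25, 0) = 0
Node 0 (S = 35): V_0 = 1/1.01·[0.8000·3.5000 + 0.2000·0.0000] = 2.7723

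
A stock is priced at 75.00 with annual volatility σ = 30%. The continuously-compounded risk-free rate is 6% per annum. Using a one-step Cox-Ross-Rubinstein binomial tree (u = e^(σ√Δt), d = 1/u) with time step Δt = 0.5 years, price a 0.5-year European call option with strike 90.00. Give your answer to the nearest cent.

1.37

CRR parameters: u = e^(σ√Δt) = e^(0.3·√0.5) = 1.2363, d = 1/u = 0.8089
Per-period rate: rΔt = 0.06·0.5 = 0.03, so R = e^0.03 = 1.0305
Risk-neutral probability p = (e^0.03 − 0.8089)/(1.2363 − 0.8089) = 0.2216/0.4275 = 0.5184
Terminal stock prices: S_u = 92.72, S_d = 60.66
Terminal payoffs (S − K): max(2.723, 0) = 2.723, max(-29.34, 0) = 0
Node 0 (S = 75): V_0 = e^(−0.03)·[0.5184·2.7233 + 0.4816·0.0000] = 1.3701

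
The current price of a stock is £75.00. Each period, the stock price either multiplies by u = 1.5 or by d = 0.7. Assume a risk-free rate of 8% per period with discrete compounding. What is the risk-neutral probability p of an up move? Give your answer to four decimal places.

Risk-neutral probability p = (1 + 0.08 − 0.7)/(1.5 − 0.7) = 0.3800/0.8000 = 0.4750

p = 0.4750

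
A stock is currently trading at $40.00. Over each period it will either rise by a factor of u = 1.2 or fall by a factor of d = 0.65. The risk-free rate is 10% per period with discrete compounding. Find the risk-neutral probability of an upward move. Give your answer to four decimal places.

p = 0.8182

Risk-neutral probability p = (1 + 0.1 − 0.65)/(1.2 − 0.65) = 0.4500/0.5500 = 0.8182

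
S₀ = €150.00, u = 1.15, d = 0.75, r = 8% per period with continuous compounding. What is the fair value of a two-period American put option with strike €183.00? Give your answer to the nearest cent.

Risk-neutral probability p = (e^0.08 − 0.75)/(1.15 − 0.75) = 0.3333/0.4000 = 0.8332
Terminal stock prices: S_uu = 198.4, S_ud = 129.4, S_dd = 84.38
Terminal payoffs (K − S): max(-15.37, 0) = 0, max(53.62, 0) = 53.62, max(98.62, 0) = 98.62
Node u (S = 172.5): continuation = e^(−0.08)·[0.8332·0.0000 + 0.1668·53.6250] = 8.2561; exercise value = 10.5000 > continuation, so V_u = 10.5000 (exercise)
Node d (S = 112.5): continuation = e^(−0.08)·[0.8332·53.6250 + 0.1668·98.6250] = 56.4303; exercise value = 70.5000 > continuation, so V_d = 70.5000 (exercise)
Node 0 (S = 150): continuation = e^(−0.08)·[0.8332·10.5000 + 0.1668·70.5000] = 18.9303; exercise value = 33.0000 > continuation, so V_0 = 33.0000 (exercise)

€33.00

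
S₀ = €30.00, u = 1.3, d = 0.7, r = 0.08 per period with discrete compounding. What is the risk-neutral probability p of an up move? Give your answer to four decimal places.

p = 0.6333

Risk-neutral probability p = (1 + 0.08 − 0.7)/(1.3 − 0.7) = 0.3800/0.6000 = 0.6333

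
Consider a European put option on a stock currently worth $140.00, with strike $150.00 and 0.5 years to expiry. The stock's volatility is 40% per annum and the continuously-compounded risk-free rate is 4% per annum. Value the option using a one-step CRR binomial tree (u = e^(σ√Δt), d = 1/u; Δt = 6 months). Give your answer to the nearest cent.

CRR parameters: u = e^(σ√Δt) = e^(0.4·√0.5) = 1.3269, d = 1/u = 0.7536
Per-period rate: rΔt = 0.04·0.5 = 0.02, so R = e^0.02 = 1.0202
Risk-neutral probability p = (e^0.02 − 0.7536)/(1.3269 − 0.7536) = 0.2666/0.5733 = 0.4650
Terminal stock prices: S_u = 185.8, S_d = 105.5
Terminal payoffs (K − S): max(-35.77, 0) = 0, max(44.49, 0) = 44.49
Node 0 (S = 140): V_0 = e^(−0.02)·[0.4650·0.0000 + 0.5350·44.4906] = 23.3313

$23.33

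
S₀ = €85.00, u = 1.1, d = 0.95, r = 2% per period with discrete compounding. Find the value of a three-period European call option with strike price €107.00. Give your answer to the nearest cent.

€0.59

Risk-neutral probability p = (1 + 0.02 − 0.95)/(1.1 − 0.95) = 0.0700/0.1500 = 0.4667
Terminal stock prices: S_uuu = 113.1, S_uud = 97.71, S_udd = 84.38, S_ddd = 72.88
Terminal payoffs (S − K): max(6.135, 0) = 6.135, max(-9.292, 0) = 0, max(-22.62, 0) = 0, max(-34.12, 0) = 0
Node uu (S = 102.9): V_uu = 1/1.02·[0.4667·6.1350 + 0.5333·0.0000] = 2.8069
Node ud (S = 88.83): V_ud = 1/1.02·[0.4667·0.0000 + 0.5333·0.0000] = 0.0000
Node dd (S = 76.71): V_dd = 1/1.02·[0.4667·0.0000 + 0.5333·0.0000] = 0.0000
Node u (S = 93.5): V_u = 1/1.02·[0.4667·2.8069 + 0.5333·0.0000] = 1.2842
Node d (S = 80.75): V_d = 1/1.02·[0.4667·0.0000 + 0.5333·0.0000] = 0.0000
Node 0 (S = 85): V_0 = 1/1.02·[0.4667·1.2842 + 0.5333·0.0000] = 0.5875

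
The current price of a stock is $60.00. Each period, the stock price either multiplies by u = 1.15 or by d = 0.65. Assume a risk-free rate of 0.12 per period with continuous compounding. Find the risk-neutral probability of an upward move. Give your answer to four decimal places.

p = 0.9550

Risk-neutral probability p = (e^0.12 − 0.65)/(1.15 − 0.65) = 0.4775/0.5000 = 0.9550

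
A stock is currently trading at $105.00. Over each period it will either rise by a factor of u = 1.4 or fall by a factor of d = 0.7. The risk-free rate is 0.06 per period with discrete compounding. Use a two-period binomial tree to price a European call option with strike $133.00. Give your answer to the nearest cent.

Risk-neutral probability p = (1 + 0.06 − 0.7)/(1.4 − 0.7) = 0.3600/0.7000 = 0.5143
Terminal stock prices: S_uu = 205.8, S_ud = 102.9, S_dd = 51.45
Terminal payoffs (S − K): max(72.8, 0) = 72.8, max(-30.1, 0) = 0, max(-81.55, 0) = 0
Node u (S = 147): V_u = 1/1.06·[0.5143·72.8000 + 0.4857·0.0000] = 35.3208
Node d (S = 73.5): V_d = 1/1.06·[0.5143·0.0000 + 0.4857·0.0000] = 0.0000
Node 0 (S = 105): V_0 = 1/1.06·[0.5143·35.3208 + 0.4857·0.0000] = 17.1368

$17.14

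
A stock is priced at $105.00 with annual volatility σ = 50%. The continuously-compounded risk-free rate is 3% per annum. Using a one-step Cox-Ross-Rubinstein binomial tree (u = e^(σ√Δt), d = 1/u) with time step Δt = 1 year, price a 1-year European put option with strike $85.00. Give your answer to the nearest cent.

CRR parameters: u = e^(σ√Δt) = e^(0.5·√1) = 1.6487, d = 1/u = 0.6065
Per-period rate: rΔt = 0.03·1 = 0.03, so R = e^0.03 = 1.0305
Risk-neutral probability p = (e^0.03 − 0.6065)/(1.6487 − 0.6065) = 0.4239/1.0422 = 0.4068
Terminal stock prices: S_u = 173.1, S_d = 63.69
Terminal payoffs (K − S): max(-88.12, 0) = 0, max(21.31, 0) = 21.31
Node 0 (S = 105): V_0 = e^(−0.03)·[0.4068·0.0000 + 0.5932·21.3143] = 12.2707

$12.27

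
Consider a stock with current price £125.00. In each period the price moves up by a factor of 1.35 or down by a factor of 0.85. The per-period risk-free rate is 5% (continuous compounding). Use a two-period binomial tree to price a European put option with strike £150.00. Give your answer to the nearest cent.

Risk-neutral probability p = (e^0.05 − 0.85)/(1.35 − 0.85) = 0.2013/0.5000 = 0.4025
Terminal stock prices: S_uu = 227.8, S_ud = 143.4, S_dd = 90.31
Terminal payoffs (K − S): max(-77.81, 0) = 0, max(6.562, 0) = 6.562, max(59.69, 0) = 59.69
Node u (S = 168.8): V_u = e^(−0.05)·[0.4025·0.0000 + 0.5975·6.5625] = 3.7296
Node d (S = 106.2): V_d = e^(−0.05)·[0.4025·6.5625 + 0.5975·59.6875] = 36.4344
Node 0 (S = 125): V_0 = e^(−0.05)·[0.4025·3.7296 + 0.5975·36.4344] = 22.1345

£22.13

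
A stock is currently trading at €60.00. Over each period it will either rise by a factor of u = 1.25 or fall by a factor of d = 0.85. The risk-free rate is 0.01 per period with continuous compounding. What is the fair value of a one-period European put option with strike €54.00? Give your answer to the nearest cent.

Risk-neutral probability p = (e^0.01 − 0.85)/(1.25 − 0.85) = 0.1601/0.4000 = 0.4001
Terminal stock prices: S_u = 75, S_d = 51
Terminal payoffs (K − S): max(-21, 0) = 0, max(3, 0) = 3
Node 0 (S = 60): V_0 = e^(−0.01)·[0.4001·0.0000 + 0.5999·3.0000] = 1.7817

€1.78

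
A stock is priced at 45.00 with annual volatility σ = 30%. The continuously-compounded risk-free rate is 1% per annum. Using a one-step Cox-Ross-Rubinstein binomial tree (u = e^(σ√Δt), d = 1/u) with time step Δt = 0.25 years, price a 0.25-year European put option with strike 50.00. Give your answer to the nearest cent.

CRR parameters: u = e^(σ√Δt) = e^(0.3·√0.25) = 1.1618, d = 1/u = 0.8607
Per-period rate: rΔt = 0.01·0.25 = 0.0025, so R = e^0.0025 = 1.0025
Risk-neutral probability p = (e^0.0025 − 0.8607)/(1.1618 − 0.8607) = 0.1418/0.3011 = 0.4709
Terminal stock prices: S_u = 52.28, S_d = 38.73
Terminal payoffs (K − S): max(-2.283, 0) = 0, max(11.27, 0) = 11.27
Node 0 (S = 45): V_0 = e^(−0.0025)·[0.4709·0.0000 + 0.5291·11.2681] = 5.9473

5.95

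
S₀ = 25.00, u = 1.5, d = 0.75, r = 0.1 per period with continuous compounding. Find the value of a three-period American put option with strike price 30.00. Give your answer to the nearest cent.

Risk-neutral probability p = (e^0.1 − 0.75)/(1.5 − 0.75) = 0.3552/0.7500 = 0.4736
Terminal stock prices: S_uuu = 84.38, S_uud = 42.19, S_udd = 21.09, S_ddd = 10.55
Terminal payoffs (K − S): max(-54.38, 0) = 0, max(-12.19, 0) = 0, max(8.906, 0) = 8.906, max(19.45, 0) = 19.45
Node uu (S = 56.25): continuation = e^(−0.1)·[0.4736·0.0000 + 0.5264·0.0000] = 0.0000; exercise value = 0.0000 ≤ continuation, so V_uu = 0.0000
Node ud (S = 28.12): continuation = e^(−0.1)·[0.4736·0.0000 + 0.5264·8.9062] = 4.2424; exercise value = 1.8750 ≤ continuation, so V_ud = 4.2424
Node dd (S = 14.06): continuation = e^(−0.1)·[0.4736·8.9062 + 0.5264·19.4531] = 13.0826; exercise value = 15.9375 > continuation, so V_dd = 15.9375 (exercise)
Node u (S = 37.5): continuation = e^(−0.1)·[0.4736·0.0000 + 0.5264·4.2424] = 2.0208; exercise value = 0.0000 ≤ continuation, so V_u = 2.0208
Node d (S = 18.75): continuation = e^(−0.1)·[0.4736·4.2424 + 0.5264·15.9375] = 9.4096; exercise value = 11.2500 > continuation, so V_d = 11.2500 (exercise)
Node 0 (S = 25): continuation = e^(−0.1)·[0.4736·2.0208 + 0.5264·11.2500] = 6.2248; exercise value = 5.0000 ≤ continuation, so V_0 = 6.2248

6.22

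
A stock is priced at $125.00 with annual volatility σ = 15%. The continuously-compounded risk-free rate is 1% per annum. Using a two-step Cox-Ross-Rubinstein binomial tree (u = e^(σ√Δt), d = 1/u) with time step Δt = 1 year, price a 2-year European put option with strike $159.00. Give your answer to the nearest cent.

$33.20

CRR parameters: u = e^(σ√Δt) = e^(0.15·√1) = 1.1618, d = 1/u = 0.8607
Per-period rate: rΔt = 0.01·1 = 0.01, so R = e^0.01 = 1.0101
Risk-neutral probability p = (e^0.01 − 0.8607)/(1.1618 − 0.8607) = 0.1493/0.3011 = 0.4959
Terminal stock prices: S_uu = 168.7, S_ud = 125, S_dd = 92.6
Terminal payoffs (K − S): max(-9.732, 0) = 0, max(34, 0) = 34, max(66.4, 0) = 66.4
Node u (S = 145.2): V_u = e^(−0.01)·[0.4959·0.0000 + 0.5041·34.0000] = 16.9673
Node d (S = 107.6): V_d = e^(−0.01)·[0.4959·34.0000 + 0.5041·66.3977] = 49.8294
Node 0 (S = 125): V_0 = e^(−0.01)·[0.4959·16.9673 + 0.5041·49.8294] = 33.1980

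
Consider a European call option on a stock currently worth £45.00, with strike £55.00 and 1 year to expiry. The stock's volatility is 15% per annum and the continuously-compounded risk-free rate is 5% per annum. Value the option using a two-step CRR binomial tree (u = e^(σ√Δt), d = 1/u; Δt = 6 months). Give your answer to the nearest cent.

£0.21

CRR parameters: u = e^(σ√Δt) = e^(0.15·√0.5) = 1.1119, d = 1/u = 0.8994
Per-period rate: rΔt = 0.05·0.5 = 0.025, so R = e^0.025 = 1.0253
Risk-neutral probability p = (e^0.025 − 0.8994)/(1.1119 − 0.8994) = 0.1259/0.2125 = 0.5926
Terminal stock prices: S_uu = 55.63, S_ud = 45, S_dd = 36.4
Terminal payoffs (S − K): max(0.634, 0) = 0.634, max(-10, 0) = 0, max(-18.6, 0) = 0
Node u (S = 50.04): V_u = e^(−0.025)·[0.5926·0.6340 + 0.4074·0.0000] = 0.3664
Node d (S = 40.47): V_d = e^(−0.025)·[0.5926·0.0000 + 0.4074·0.0000] = 0.0000
Node 0 (S = 45): V_0 = e^(−0.025)·[0.5926·0.3664 + 0.4074·0.0000] = 0.2118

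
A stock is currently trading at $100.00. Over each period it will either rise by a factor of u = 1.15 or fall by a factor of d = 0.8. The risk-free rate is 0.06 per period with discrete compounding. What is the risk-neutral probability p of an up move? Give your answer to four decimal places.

Risk-neutral probability p = (1 + 0.06 − 0.8)/(1.15 − 0.8) = 0.2600/0.3500 = 0.7429

p = 0.7429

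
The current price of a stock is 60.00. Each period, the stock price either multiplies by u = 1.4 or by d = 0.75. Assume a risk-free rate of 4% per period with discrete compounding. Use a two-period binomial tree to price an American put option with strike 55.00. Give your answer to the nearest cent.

Risk-neutral probability p = (1 + 0.04 − 0.75)/(1.4 − 0.75) = 0.2900/0.6500 = 0.4462
Terminal stock prices: S_uu = 117.6, S_ud = 63, S_dd = 33.75
Terminal payoffs (K − S): max(-62.6, 0) = 0, max(-8, 0) = 0, max(21.25, 0) = 21.25
Node u (S = 84): continuation = 1/1.04·[0.4462·0.0000 + 0.5538·0.0000] = 0.0000; exercise value = 0.0000 ≤ continuation, so V_u = 0.0000
Node d (S = 45): continuation = 1/1.04·[0.4462·0.0000 + 0.5538·21.2500] = 11.3166; exercise value = 10.0000 ≤ continuation, so V_d = 11.3166
Node 0 (S = 60): continuation = 1/1.04·[0.4462·0.0000 + 0.5538·11.3166] = 6.0266; exercise value = 0.0000 ≤ continuation, so V_0 = 6.0266

6.03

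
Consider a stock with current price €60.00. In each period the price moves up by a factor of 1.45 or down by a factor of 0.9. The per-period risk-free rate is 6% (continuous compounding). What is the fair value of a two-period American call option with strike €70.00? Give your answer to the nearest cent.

€7.37

Risk-neutral probability p = (e^0.06 − 0.9)/(1.45 − 0.9) = 0.1618/0.5500 = 0.2942
Terminal stock prices: S_uu = 126.2, S_ud = 78.3, S_dd = 48.6
Terminal payoffs (S − K): max(56.15, 0) = 56.15, max(8.3, 0) = 8.3, max(-21.4, 0) = 0
Node u (S = 87): continuation = e^(−0.06)·[0.2942·56.1500 + 0.7058·8.3000] = 21.0765; exercise value = 17.0000 ≤ continuation, so V_u = 21.0765
Node d (S = 54): continuation = e^(−0.06)·[0.2942·8.3000 + 0.7058·0.0000] = 2.3000; exercise value = 0.0000 ≤ continuation, so V_d = 2.3000
Node 0 (S = 60): continuation = e^(−0.06)·[0.2942·21.0765 + 0.7058·2.3000] = 7.3693; exercise value = 0.0000 ≤ continuation, so V_0 = 7.3693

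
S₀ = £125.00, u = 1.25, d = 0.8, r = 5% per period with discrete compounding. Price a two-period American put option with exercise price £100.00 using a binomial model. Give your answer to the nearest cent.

£3.58

Risk-neutral probability p = (1 + 0.05 − 0.8)/(1.25 − 0.8) = 0.2500/0.4500 = 0.5556
Terminal stock prices: S_uu = 195.3, S_ud = 125, S_dd = 80
Terminal payoffs (K − S): max(-95.31, 0) = 0, max(-25, 0) = 0, max(20, 0) = 20
Node u (S = 156.2): continuation = 1/1.05·[0.5556·0.0000 + 0.4444·0.0000] = 0.0000; exercise value = 0.0000 ≤ continuation, so V_u = 0.0000
Node d (S = 100): continuation = 1/1.05·[0.5556·0.0000 + 0.4444·20.0000] = 8.4656; exercise value = 0.0000 ≤ continuation, so V_d = 8.4656
Node 0 (S = 125): continuation = 1/1.05·[0.5556·0.0000 + 0.4444·8.4656] = 3.5833; exercise value = 0.0000 ≤ continuation, so V_0 = 3.5833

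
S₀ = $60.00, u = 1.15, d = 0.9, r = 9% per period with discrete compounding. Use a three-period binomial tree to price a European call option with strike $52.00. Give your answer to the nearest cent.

$19.93

Risk-neutral probability p = (1 + 0.09 − 0.9)/(1.15 − 0.9) = 0.1900/0.2500 = 0.7600
Terminal stock prices: S_uuu = 91.25, S_uud = 71.41, S_udd = 55.89, S_ddd = 43.74
Terminal payoffs (S − K): max(39.25, 0) = 39.25, max(19.41, 0) = 19.41, max(3.89, 0) = 3.89, max(-8.26, 0) = 0
Node uu (S = 79.35): V_uu = 1/1.09·[0.7600·39.2525 + 0.2400·19.4150] = 31.6436
Node ud (S = 62.1): V_ud = 1/1.09·[0.7600·19.4150 + 0.2400·3.8900] = 14.3936
Node dd (S = 48.6): V_dd = 1/1.09·[0.7600·3.8900 + 0.2400·0.0000] = 2.7123
Node u (S = 69): V_u = 1/1.09·[0.7600·31.6436 + 0.2400·14.3936] = 25.2326
Node d (S = 54): V_d = 1/1.09·[0.7600·14.3936 + 0.2400·2.7123] = 10.6331
Node 0 (S = 60): V_0 = 1/1.09·[0.7600·25.2326 + 0.2400·10.6331] = 19.9346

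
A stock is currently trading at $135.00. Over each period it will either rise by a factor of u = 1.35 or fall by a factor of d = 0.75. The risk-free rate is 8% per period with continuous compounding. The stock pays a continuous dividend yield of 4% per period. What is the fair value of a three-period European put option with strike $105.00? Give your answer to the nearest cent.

$5.93

Per-period risk-free factor R = e^0.08 = 1.0833; dividend-adjusted growth = e^(0.08−0.04) = 1.0408.
Risk-neutral probability p = (1.0408 − 0.75)/(1.35 − 0.75) = 0.2908/0.6000 = 0.4847
Terminal stock prices: S_uuu = 332.2, S_uud = 184.5, S_udd = 102.5, S_ddd = 56.95
Terminal payoffs (K − S): max(-227.2, 0) = 0, max(-79.53, 0) = 0, max(2.484, 0) = 2.484, max(48.05, 0) = 48.05
Node uu (S = 246): V_uu = e^(−0.08)·[0.4847·0.0000 + 0.5153·0.0000] = 0.0000
Node ud (S = 136.7): V_ud = e^(−0.08)·[0.4847·0.0000 + 0.5153·2.4844] = 1.1818
Node dd (S = 75.94): V_dd = e^(−0.08)·[0.4847·2.4844 + 0.5153·48.0469] = 23.9673
Node u (S = 182.2): V_u = e^(−0.08)·[0.4847·0.0000 + 0.5153·1.1818] = 0.5622
Node d (S = 101.2): V_d = e^(−0.08)·[0.4847·1.1818 + 0.5153·23.9673] = 11.9299
Node 0 (S = 135): V_0 = e^(−0.08)·[0.4847·0.5622 + 0.5153·11.9299] = 5.9265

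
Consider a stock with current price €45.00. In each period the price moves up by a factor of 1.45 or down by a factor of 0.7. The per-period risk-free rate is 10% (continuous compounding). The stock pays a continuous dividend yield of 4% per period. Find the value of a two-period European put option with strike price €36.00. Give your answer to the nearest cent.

€3.06

Per-period risk-free factor R = e^0.1 = 1.1052; dividend-adjusted growth = e^(0.1−0.04) = 1.0618.
Risk-neutral probability p = (1.0618 − 0.7)/(1.45 − 0.7) = 0.3618/0.7500 = 0.4824
Terminal stock prices: S_uu = 94.61, S_ud = 45.67, S_dd = 22.05
Terminal payoffs (K − S): max(-58.61, 0) = 0, max(-9.675, 0) = 0, max(13.95, 0) = 13.95
Node u (S = 65.25): V_u = e^(−0.1)·[0.4824·0.0000 + 0.5176·0.0000] = 0.0000
Node d (S = 31.5): V_d = e^(−0.1)·[0.4824·0.0000 + 0.5176·13.9500] = 6.5328
Node 0 (S = 45): V_0 = e^(−0.1)·[0.4824·0.0000 + 0.5176·6.5328] = 3.0593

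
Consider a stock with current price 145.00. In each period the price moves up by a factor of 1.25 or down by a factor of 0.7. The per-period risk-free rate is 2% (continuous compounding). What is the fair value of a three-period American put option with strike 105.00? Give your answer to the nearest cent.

Risk-neutral probability p = (e^0.02 − 0.7)/(1.25 − 0.7) = 0.3202/0.5500 = 0.5822
Terminal stock prices: S_uuu = 283.2, S_uud = 158.6, S_udd = 88.81, S_ddd = 49.73
Terminal payoffs (K − S): max(-178.2, 0) = 0, max(-53.59, 0) = 0, max(16.19, 0) = 16.19, max(55.27, 0) = 55.27
Node uu (S = 226.6): continuation = e^(−0.02)·[0.5822·0.0000 + 0.4178·0.0000] = 0.0000; exercise value = 0.0000 ≤ continuation, so V_uu = 0.0000
Node ud (S = 126.9): continuation = e^(−0.02)·[0.5822·0.0000 + 0.4178·16.1875] = 6.6295; exercise value = 0.0000 ≤ continuation, so V_ud = 6.6295
Node dd (S = 71.05): continuation = e^(−0.02)·[0.5822·16.1875 + 0.4178·55.2650] = 31.8709; exercise value = 33.9500 > continuation, so V_dd = 33.9500 (exercise)
Node u (S = 181.2): continuation = e^(−0.02)·[0.5822·0.0000 + 0.4178·6.6295] = 2.7150; exercise value = 0.0000 ≤ continuation, so V_u = 2.7150
Node d (S = 101.5): continuation = e^(−0.02)·[0.5822·6.6295 + 0.4178·33.9500] = 17.6871; exercise value = 3.5000 ≤ continuation, so V_d = 17.6871
Node 0 (S = 145): continuation = e^(−0.02)·[0.5822·2.7150 + 0.4178·17.6871] = 8.7930; exercise value = 0.0000 ≤ continuation, so V_0 = 8.7930

8.79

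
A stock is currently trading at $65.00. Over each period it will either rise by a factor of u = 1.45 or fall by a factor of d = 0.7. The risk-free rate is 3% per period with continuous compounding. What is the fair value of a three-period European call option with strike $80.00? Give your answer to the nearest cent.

Risk-neutral probability p = (e^0.03 − 0.7)/(1.45 − 0.7) = 0.3305/0.7500 = 0.4406
Terminal stock prices: S_uuu = 198.2, S_uud = 95.66, S_udd = 46.18, S_ddd = 22.29
Terminal payoffs (S − K): max(118.2, 0) = 118.2, max(15.66, 0) = 15.66, max(-33.82, 0) = 0, max(-57.71, 0) = 0
Node uu (S = 136.7): V_uu = e^(−0.03)·[0.4406·118.1606 + 0.5594·15.6637] = 59.0269
Node ud (S = 65.97): V_ud = e^(−0.03)·[0.4406·15.6637 + 0.5594·0.0000] = 6.6976
Node dd (S = 31.85): V_dd = e^(−0.03)·[0.4406·0.0000 + 0.5594·0.0000] = 0.0000
Node u (S = 94.25): V_u = e^(−0.03)·[0.4406·59.0269 + 0.5594·6.6976] = 28.8748
Node d (S = 45.5): V_d = e^(−0.03)·[0.4406·6.6976 + 0.5594·0.0000] = 2.8638
Node 0 (S = 65): V_0 = e^(−0.03)·[0.4406·28.8748 + 0.5594·2.8638] = 13.9010

$13.90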